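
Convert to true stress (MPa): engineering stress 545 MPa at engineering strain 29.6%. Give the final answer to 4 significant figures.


sigma_true = sigma_eng * (1 + epsilon_eng)
sigma_true = 545 * (1 + 0.296)
sigma_true = 706.3 MPa


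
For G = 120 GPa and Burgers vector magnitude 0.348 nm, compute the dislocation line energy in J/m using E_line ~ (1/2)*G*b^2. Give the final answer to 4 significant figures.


E = G*b^2/2
b = 0.348 nm = 3.48e-10 m
G = 120 GPa = 1.2e+11 Pa
E = 0.5 * 1.2e+11 * (3.48e-10)^2
E = 7.266e-09 J/m


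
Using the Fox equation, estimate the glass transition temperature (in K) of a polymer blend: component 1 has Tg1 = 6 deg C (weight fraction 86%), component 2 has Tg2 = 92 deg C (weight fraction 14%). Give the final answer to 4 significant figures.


1/Tg = w1/Tg1 + w2/Tg2 (in Kelvin)
Tg1 = 279.15 K, Tg2 = 365.15 K
1/Tg = 0.86/279.15 + 0.14/365.15
Tg = 288.7 K


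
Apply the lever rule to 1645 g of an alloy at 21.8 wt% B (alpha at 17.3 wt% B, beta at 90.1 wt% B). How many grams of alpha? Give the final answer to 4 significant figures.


f_alpha = (C_beta - C0) / (C_beta - C_alpha)
f_alpha = (90.1 - 21.8) / (90.1 - 17.3) = 0.938187
m_alpha = f_alpha * m_total = 0.938187 * 1645 = 1543 g


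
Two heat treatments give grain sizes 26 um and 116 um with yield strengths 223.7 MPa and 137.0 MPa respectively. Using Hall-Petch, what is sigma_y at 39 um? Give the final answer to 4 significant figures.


sigma_y = sigma0 + k / sqrt(d)
1/sqrt(d1) = 1/sqrt(2.6e-05) = 196.116;  1/sqrt(d2) = 92.8477
k = (sigma1 - sigma2) / (1/sqrt(d1) - 1/sqrt(d2)) = (223.7 - 137.0) / (196.116 - 92.8477) = 0.839559 MPa*m^0.5
sigma0 = sigma1 - k/sqrt(d1) = 223.7 - 0.839559*196.116 = 59.0489 MPa
sigma_y(d3) = 59.0489 + 0.839559 / sqrt(3.9e-05) = 193.5 MPa


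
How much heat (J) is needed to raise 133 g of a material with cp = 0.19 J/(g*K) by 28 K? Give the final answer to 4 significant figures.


Q = m * cp * dT
Q = 133 * 0.19 * 28
Q = 707.6 J


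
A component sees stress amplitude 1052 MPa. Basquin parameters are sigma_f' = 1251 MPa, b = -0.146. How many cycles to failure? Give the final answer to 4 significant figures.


sigma_a = sigma_f' * (2*Nf)^b
2*Nf = (sigma_a / sigma_f')^(1/b)
2*Nf = (1052 / 1251)^(1/-0.146)
2*Nf = 3.27607
Nf = 1.638 cycles


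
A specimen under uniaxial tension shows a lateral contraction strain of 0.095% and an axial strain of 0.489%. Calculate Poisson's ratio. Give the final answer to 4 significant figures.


nu = -epsilon_lat / epsilon_axial
Lateral strain is contraction (negative), so using magnitudes:
nu = 0.095 / 0.489
nu = 0.1943


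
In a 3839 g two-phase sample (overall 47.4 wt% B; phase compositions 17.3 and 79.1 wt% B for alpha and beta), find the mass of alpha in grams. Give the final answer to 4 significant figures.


f_alpha = (C_beta - C0) / (C_beta - C_alpha)
f_alpha = (79.1 - 47.4) / (79.1 - 17.3) = 0.512945
m_alpha = f_alpha * m_total = 0.512945 * 3839 = 1969 g


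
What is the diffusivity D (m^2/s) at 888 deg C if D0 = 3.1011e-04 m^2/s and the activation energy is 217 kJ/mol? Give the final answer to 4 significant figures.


D = D0 * exp(-Qd / (R*T))
T = 1161.15 K
D = 3.1011e-04 * exp(-217e3 / (8.314 * 1161.15))
D = 5.362e-14 m^2/s


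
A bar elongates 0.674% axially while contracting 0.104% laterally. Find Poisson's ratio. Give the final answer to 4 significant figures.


nu = -epsilon_lat / epsilon_axial
Lateral strain is contraction (negative), so using magnitudes:
nu = 0.104 / 0.674
nu = 0.1543


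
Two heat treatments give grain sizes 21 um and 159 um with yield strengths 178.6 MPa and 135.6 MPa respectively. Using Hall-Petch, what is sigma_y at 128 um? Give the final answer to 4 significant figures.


sigma_y = sigma0 + k / sqrt(d)
1/sqrt(d1) = 1/sqrt(2.1e-05) = 218.218;  1/sqrt(d2) = 79.3052
k = (sigma1 - sigma2) / (1/sqrt(d1) - 1/sqrt(d2)) = (178.6 - 135.6) / (218.218 - 79.3052) = 0.309547 MPa*m^0.5
sigma0 = sigma1 - k/sqrt(d1) = 178.6 - 0.309547*218.218 = 111.051 MPa
sigma_y(d3) = 111.051 + 0.309547 / sqrt(1.28e-04) = 138.4 MPa


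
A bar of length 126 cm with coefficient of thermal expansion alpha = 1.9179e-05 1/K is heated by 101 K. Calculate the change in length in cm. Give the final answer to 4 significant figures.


dL = L0 * alpha * dT
dL = 126 * 1.9179e-05 * 101
dL = 0.2441 cm


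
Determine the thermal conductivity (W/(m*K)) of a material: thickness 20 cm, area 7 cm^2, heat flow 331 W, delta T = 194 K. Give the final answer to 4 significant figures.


k = Q*L / (A*dT)
L = 0.2 m, A = 7e-04 m^2
k = 331 * 0.2 / (7e-04 * 194)
k = 487.5 W/(m*K)


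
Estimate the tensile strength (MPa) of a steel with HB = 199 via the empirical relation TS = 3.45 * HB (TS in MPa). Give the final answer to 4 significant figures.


TS (MPa) = 3.45 * HB
TS = 3.45 * 199
TS = 686.6 MPa


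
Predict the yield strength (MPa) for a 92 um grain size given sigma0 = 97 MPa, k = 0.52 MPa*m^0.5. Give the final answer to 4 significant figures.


sigma_y = sigma0 + k / sqrt(d)
d = 92 um = 9.2e-05 m
sigma_y = 97 + 0.52 / sqrt(9.2e-05)
sigma_y = 151.2 MPa


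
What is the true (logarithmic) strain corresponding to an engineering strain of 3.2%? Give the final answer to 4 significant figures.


epsilon_true = ln(1 + epsilon_eng)
epsilon_true = ln(1 + 0.032)
epsilon_true = 0.0315


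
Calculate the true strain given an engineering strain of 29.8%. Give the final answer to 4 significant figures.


epsilon_true = ln(1 + epsilon_eng)
epsilon_true = ln(1 + 0.298)
epsilon_true = 0.2608


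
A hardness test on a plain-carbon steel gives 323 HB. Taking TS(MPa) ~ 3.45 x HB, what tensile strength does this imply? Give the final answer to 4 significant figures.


TS (MPa) = 3.45 * HB
TS = 3.45 * 323
TS = 1114 MPa


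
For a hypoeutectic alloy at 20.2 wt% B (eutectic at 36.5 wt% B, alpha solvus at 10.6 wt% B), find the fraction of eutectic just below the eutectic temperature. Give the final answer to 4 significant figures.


f_primary = (C_e - C0) / (C_e - C_alpha_max)
f_primary = (36.5 - 20.2) / (36.5 - 10.6)
f_primary = 0.629344
f_eutectic = 1 - 0.629344 = 0.3707


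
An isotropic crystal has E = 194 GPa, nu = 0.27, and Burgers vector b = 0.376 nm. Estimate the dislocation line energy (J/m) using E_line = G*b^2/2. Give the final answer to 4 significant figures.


Step 1: G = E / (2*(1+nu))
G = 194 / (2*(1+0.27)) = 76.378 GPa = 7.6378e+10 Pa
Step 2: E_line = G*b^2/2
b = 0.376 nm = 3.76e-10 m
E_line = 0.5 * 7.6378e+10 * (3.76e-10)^2 = 5.399e-09 J/m


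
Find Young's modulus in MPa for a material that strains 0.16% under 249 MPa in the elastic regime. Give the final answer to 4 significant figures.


E = sigma / epsilon
epsilon = 0.16% = 1.6e-03
E = 249 / 1.6e-03
E = 155600 MPa


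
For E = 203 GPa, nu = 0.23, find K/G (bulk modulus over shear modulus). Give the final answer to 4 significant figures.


G = E / (2*(1+nu))
G = 203 / (2*(1+0.23)) = 82.5203 GPa
K = E / (3*(1-2*nu))
K = 203 / (3*(1-2*0.23)) = 125.309 GPa
K/G = 125.309 / 82.5203 = 1.519


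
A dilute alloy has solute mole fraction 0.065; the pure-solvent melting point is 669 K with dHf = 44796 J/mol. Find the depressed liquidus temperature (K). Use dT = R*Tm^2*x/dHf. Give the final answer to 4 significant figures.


dT = R*Tm^2*x / dHf
dT = 8.314 * 669^2 * 0.065 / 44796
dT = 5.39929 K
T_new = 669 - 5.39929 = 663.6 K


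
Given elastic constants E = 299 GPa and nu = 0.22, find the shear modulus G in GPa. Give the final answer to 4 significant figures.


G = E / (2*(1+nu))
G = 299 / (2*(1+0.22))
G = 122.5 GPa


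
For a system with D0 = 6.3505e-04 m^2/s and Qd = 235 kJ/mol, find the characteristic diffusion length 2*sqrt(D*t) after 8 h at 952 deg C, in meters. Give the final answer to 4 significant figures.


Step 1: D = D0 * exp(-Qd/(R*T))
T = 1225.15 K
D = 6.3505e-04 * exp(-235e3 / (8.314 * 1225.15)) = 6.06946e-14 m^2/s
Step 2: L = 2*sqrt(D*t)
t = 8 h = 28800 s
L = 2*sqrt(6.06946e-14 * 28800) = 8.362e-05 m


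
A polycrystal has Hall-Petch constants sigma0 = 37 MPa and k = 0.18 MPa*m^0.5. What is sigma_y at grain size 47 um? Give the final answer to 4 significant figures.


sigma_y = sigma0 + k / sqrt(d)
d = 47 um = 4.7e-05 m
sigma_y = 37 + 0.18 / sqrt(4.7e-05)
sigma_y = 63.26 MPa


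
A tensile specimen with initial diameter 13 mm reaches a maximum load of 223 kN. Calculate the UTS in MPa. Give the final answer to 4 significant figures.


A0 = pi*(d/2)^2 = pi*(13/2)^2 = 132.732 mm^2
UTS = F_max / A0 = 223*1000 / 132.732
UTS = 1680 MPa


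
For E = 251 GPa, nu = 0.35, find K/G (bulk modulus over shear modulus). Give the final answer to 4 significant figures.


G = E / (2*(1+nu))
G = 251 / (2*(1+0.35)) = 92.963 GPa
K = E / (3*(1-2*nu))
K = 251 / (3*(1-2*0.35)) = 278.889 GPa
K/G = 278.889 / 92.963 = 3


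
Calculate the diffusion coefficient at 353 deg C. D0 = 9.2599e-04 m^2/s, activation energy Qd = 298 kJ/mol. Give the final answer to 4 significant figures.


D = D0 * exp(-Qd / (R*T))
T = 626.15 K
D = 9.2599e-04 * exp(-298e3 / (8.314 * 626.15))
D = 1.276e-28 m^2/s


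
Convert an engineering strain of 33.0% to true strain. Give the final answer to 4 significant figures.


epsilon_true = ln(1 + epsilon_eng)
epsilon_true = ln(1 + 0.33)
epsilon_true = 0.2852


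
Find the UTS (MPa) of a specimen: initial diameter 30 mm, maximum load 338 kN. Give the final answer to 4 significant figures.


A0 = pi*(d/2)^2 = pi*(30/2)^2 = 706.858 mm^2
UTS = F_max / A0 = 338*1000 / 706.858
UTS = 478.2 MPa


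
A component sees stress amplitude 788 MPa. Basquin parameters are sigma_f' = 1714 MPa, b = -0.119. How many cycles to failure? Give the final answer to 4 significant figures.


sigma_a = sigma_f' * (2*Nf)^b
2*Nf = (sigma_a / sigma_f')^(1/b)
2*Nf = (788 / 1714)^(1/-0.119)
2*Nf = 685.496
Nf = 342.7 cycles


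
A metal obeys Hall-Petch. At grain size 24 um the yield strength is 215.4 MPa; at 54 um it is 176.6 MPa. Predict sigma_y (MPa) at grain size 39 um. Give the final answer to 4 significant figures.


sigma_y = sigma0 + k / sqrt(d)
1/sqrt(d1) = 1/sqrt(2.4e-05) = 204.124;  1/sqrt(d2) = 136.083
k = (sigma1 - sigma2) / (1/sqrt(d1) - 1/sqrt(d2)) = (215.4 - 176.6) / (204.124 - 136.083) = 0.570241 MPa*m^0.5
sigma0 = sigma1 - k/sqrt(d1) = 215.4 - 0.570241*204.124 = 99 MPa
sigma_y(d3) = 99 + 0.570241 / sqrt(3.9e-05) = 190.3 MPa


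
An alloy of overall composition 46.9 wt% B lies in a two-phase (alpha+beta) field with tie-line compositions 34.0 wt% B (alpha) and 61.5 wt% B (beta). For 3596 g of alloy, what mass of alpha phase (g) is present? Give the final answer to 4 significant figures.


f_alpha = (C_beta - C0) / (C_beta - C_alpha)
f_alpha = (61.5 - 46.9) / (61.5 - 34.0) = 0.530909
m_alpha = f_alpha * m_total = 0.530909 * 3596 = 1909 g


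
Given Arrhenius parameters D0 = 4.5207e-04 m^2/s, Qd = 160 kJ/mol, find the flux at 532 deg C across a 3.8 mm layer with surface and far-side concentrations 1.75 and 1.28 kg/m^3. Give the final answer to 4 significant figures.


Step 1: D = D0 * exp(-Qd/(R*T))
T = 532 + 273.15 = 805.15 K
D = 4.5207e-04 * exp(-160e3 / (8.314 * 805.15)) = 1.88246e-14 m^2/s
Step 2: J = D * (C1 - C2) / dx
J = 1.88246e-14 * (1.75 - 1.28) / 3.8e-03
J = 2.328e-12 kg/(m^2*s)


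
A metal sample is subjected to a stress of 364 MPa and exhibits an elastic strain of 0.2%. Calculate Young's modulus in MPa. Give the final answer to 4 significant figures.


E = sigma / epsilon
epsilon = 0.2% = 2e-03
E = 364 / 2e-03
E = 182000 MPa


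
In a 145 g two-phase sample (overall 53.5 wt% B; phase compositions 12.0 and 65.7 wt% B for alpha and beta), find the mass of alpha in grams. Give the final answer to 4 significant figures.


f_alpha = (C_beta - C0) / (C_beta - C_alpha)
f_alpha = (65.7 - 53.5) / (65.7 - 12.0) = 0.227188
m_alpha = f_alpha * m_total = 0.227188 * 145 = 32.94 g


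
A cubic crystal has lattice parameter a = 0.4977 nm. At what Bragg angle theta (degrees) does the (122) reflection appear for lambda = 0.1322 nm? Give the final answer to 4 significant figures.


d = a / sqrt(h^2+k^2+l^2)
d = 0.4977 / sqrt(9) = 0.1659 nm
lambda = 2*d*sin(theta)  =>  sin(theta) = lambda / (2*d)
sin(theta) = 0.1322 / (2 * 0.1659) = 0.398433
theta = 23.48 deg


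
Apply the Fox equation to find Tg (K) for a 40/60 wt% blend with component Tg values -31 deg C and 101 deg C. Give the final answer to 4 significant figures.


1/Tg = w1/Tg1 + w2/Tg2 (in Kelvin)
Tg1 = 242.15 K, Tg2 = 374.15 K
1/Tg = 0.4/242.15 + 0.6/374.15
Tg = 307.2 K


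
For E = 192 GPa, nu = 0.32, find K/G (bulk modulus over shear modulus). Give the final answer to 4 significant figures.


G = E / (2*(1+nu))
G = 192 / (2*(1+0.32)) = 72.7273 GPa
K = E / (3*(1-2*nu))
K = 192 / (3*(1-2*0.32)) = 177.778 GPa
K/G = 177.778 / 72.7273 = 2.444


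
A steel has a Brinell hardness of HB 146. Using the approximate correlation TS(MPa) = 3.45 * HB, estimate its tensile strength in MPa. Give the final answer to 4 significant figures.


TS (MPa) = 3.45 * HB
TS = 3.45 * 146
TS = 503.7 MPa


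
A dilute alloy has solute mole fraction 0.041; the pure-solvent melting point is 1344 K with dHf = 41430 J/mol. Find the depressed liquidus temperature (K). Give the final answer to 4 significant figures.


dT = R*Tm^2*x / dHf
dT = 8.314 * 1344^2 * 0.041 / 41430
dT = 14.862 K
T_new = 1344 - 14.862 = 1329 K


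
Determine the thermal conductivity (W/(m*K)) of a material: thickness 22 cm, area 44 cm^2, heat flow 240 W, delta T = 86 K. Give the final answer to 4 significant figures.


k = Q*L / (A*dT)
L = 0.22 m, A = 4.4e-03 m^2
k = 240 * 0.22 / (4.4e-03 * 86)
k = 139.5 W/(m*K)


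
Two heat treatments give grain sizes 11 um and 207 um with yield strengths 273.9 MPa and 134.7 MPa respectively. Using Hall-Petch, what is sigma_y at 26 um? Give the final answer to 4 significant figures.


sigma_y = sigma0 + k / sqrt(d)
1/sqrt(d1) = 1/sqrt(1.1e-05) = 301.511;  1/sqrt(d2) = 69.5048
k = (sigma1 - sigma2) / (1/sqrt(d1) - 1/sqrt(d2)) = (273.9 - 134.7) / (301.511 - 69.5048) = 0.599983 MPa*m^0.5
sigma0 = sigma1 - k/sqrt(d1) = 273.9 - 0.599983*301.511 = 92.9983 MPa
sigma_y(d3) = 92.9983 + 0.599983 / sqrt(2.6e-05) = 210.7 MPa


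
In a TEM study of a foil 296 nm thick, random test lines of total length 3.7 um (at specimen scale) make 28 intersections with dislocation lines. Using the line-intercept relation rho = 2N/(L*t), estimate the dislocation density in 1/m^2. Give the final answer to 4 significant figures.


rho = 2N / (L * t)
L = 3.7 um = 3.7e-06 m, t = 296 nm = 2.96e-07 m
rho = 2 * 28 / (3.7e-06 * 2.96e-07)
rho = 5.113e+13 1/m^2


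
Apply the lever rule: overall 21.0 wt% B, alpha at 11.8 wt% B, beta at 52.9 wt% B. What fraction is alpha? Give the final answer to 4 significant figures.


f_alpha = (C_beta - C0) / (C_beta - C_alpha)
f_alpha = (52.9 - 21.0) / (52.9 - 11.8)
f_alpha = 0.7762


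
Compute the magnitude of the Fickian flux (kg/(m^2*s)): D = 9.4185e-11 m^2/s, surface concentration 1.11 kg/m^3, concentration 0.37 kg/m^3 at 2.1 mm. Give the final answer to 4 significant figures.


J = -D * (dC/dx) = D * (C1 - C2) / dx
J = 9.4185e-11 * (1.11 - 0.37) / 2.1e-03
J = 3.319e-08 kg/(m^2*s)


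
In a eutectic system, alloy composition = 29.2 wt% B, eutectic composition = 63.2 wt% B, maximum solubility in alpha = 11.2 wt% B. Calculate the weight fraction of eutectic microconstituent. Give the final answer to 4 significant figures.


f_primary = (C_e - C0) / (C_e - C_alpha_max)
f_primary = (63.2 - 29.2) / (63.2 - 11.2)
f_primary = 0.653846
f_eutectic = 1 - 0.653846 = 0.3462


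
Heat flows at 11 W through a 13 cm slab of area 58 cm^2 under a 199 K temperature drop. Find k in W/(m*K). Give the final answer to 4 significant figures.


k = Q*L / (A*dT)
L = 0.13 m, A = 5.8e-03 m^2
k = 11 * 0.13 / (5.8e-03 * 199)
k = 1.239 W/(m*K)


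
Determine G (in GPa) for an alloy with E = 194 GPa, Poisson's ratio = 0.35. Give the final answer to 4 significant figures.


G = E / (2*(1+nu))
G = 194 / (2*(1+0.35))
G = 71.85 GPa


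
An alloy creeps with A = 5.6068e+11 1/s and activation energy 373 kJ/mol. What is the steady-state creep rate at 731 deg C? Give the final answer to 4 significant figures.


rate = A * exp(-Q / (R*T))
T = 731 + 273.15 = 1004.15 K
rate = 5.6068e+11 * exp(-373e3 / (8.314 * 1004.15))
rate = 2.213e-08 1/s


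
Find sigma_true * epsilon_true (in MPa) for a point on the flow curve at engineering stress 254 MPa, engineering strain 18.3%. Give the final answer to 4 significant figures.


sigma_true = sigma_eng * (1 + epsilon_eng)
sigma_true = 254 * (1 + 0.183) = 300.482 MPa
epsilon_true = ln(1 + epsilon_eng)
epsilon_true = ln(1 + 0.183) = 0.168054
sigma_true * epsilon_true = 300.482 * 0.168054 = 50.5 MPa


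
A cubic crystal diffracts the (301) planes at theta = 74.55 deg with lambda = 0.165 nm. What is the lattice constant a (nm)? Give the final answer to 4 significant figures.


d = lambda / (2*sin(theta))
d = 0.165 / (2*sin(74.55 deg))
d = 0.0855931 nm
a = d * sqrt(h^2+k^2+l^2) = 0.0855931 * sqrt(10)
a = 0.2707 nm


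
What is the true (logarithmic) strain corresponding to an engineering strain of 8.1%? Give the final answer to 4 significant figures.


epsilon_true = ln(1 + epsilon_eng)
epsilon_true = ln(1 + 0.081)
epsilon_true = 0.07789


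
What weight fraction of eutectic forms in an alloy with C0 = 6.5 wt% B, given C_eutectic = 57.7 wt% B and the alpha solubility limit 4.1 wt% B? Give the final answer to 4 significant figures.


f_primary = (C_e - C0) / (C_e - C_alpha_max)
f_primary = (57.7 - 6.5) / (57.7 - 4.1)
f_primary = 0.955224
f_eutectic = 1 - 0.955224 = 0.04478


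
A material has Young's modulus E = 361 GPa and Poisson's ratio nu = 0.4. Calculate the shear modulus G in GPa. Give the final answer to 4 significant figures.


G = E / (2*(1+nu))
G = 361 / (2*(1+0.4))
G = 128.9 GPa


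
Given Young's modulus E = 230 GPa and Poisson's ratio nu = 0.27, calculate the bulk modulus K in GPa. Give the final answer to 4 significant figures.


K = E / (3*(1-2*nu))
K = 230 / (3*(1-2*0.27))
K = 166.7 GPa


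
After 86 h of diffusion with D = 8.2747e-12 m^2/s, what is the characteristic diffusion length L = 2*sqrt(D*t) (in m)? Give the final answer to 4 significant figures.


t = 86 hr = 309600 s
Diffusion length = 2*sqrt(D*t)
= 2*sqrt(8.2747e-12 * 309600)
= 3.201e-03 m


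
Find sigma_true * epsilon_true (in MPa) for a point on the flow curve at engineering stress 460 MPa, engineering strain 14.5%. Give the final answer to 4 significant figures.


sigma_true = sigma_eng * (1 + epsilon_eng)
sigma_true = 460 * (1 + 0.145) = 526.7 MPa
epsilon_true = ln(1 + epsilon_eng)
epsilon_true = ln(1 + 0.145) = 0.135405
sigma_true * epsilon_true = 526.7 * 0.135405 = 71.32 MPa


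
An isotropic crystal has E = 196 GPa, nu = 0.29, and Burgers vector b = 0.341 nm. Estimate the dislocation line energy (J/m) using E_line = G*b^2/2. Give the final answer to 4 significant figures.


Step 1: G = E / (2*(1+nu))
G = 196 / (2*(1+0.29)) = 75.969 GPa = 7.5969e+10 Pa
Step 2: E_line = G*b^2/2
b = 0.341 nm = 3.41e-10 m
E_line = 0.5 * 7.5969e+10 * (3.41e-10)^2 = 4.417e-09 J/m


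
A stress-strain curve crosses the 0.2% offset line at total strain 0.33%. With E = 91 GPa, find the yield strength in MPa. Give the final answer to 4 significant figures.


Offset strain = 0.002
Elastic strain at yield = total_strain - offset = 3.3e-03 - 0.002 = 1.3e-03
sigma_y = E * elastic_strain = 91000 * 1.3e-03
sigma_y = 118.3 MPa


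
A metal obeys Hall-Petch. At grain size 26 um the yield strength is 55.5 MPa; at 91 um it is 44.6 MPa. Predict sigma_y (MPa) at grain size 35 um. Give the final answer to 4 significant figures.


sigma_y = sigma0 + k / sqrt(d)
1/sqrt(d1) = 1/sqrt(2.6e-05) = 196.116;  1/sqrt(d2) = 104.828
k = (sigma1 - sigma2) / (1/sqrt(d1) - 1/sqrt(d2)) = (55.5 - 44.6) / (196.116 - 104.828) = 0.119403 MPa*m^0.5
sigma0 = sigma1 - k/sqrt(d1) = 55.5 - 0.119403*196.116 = 32.0832 MPa
sigma_y(d3) = 32.0832 + 0.119403 / sqrt(3.5e-05) = 52.27 MPa


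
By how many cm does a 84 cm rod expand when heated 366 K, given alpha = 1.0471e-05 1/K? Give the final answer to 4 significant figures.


dL = L0 * alpha * dT
dL = 84 * 1.0471e-05 * 366
dL = 0.3219 cm


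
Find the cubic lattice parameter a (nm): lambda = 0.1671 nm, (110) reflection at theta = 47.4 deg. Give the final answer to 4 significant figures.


d = lambda / (2*sin(theta))
d = 0.1671 / (2*sin(47.4 deg))
d = 0.113504 nm
a = d * sqrt(h^2+k^2+l^2) = 0.113504 * sqrt(2)
a = 0.1605 nm


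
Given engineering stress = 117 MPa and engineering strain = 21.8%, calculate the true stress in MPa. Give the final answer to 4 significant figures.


sigma_true = sigma_eng * (1 + epsilon_eng)
sigma_true = 117 * (1 + 0.218)
sigma_true = 142.5 MPa


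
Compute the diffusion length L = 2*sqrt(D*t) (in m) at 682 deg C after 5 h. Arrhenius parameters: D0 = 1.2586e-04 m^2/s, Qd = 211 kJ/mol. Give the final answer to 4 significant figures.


Step 1: D = D0 * exp(-Qd/(R*T))
T = 955.15 K
D = 1.2586e-04 * exp(-211e3 / (8.314 * 955.15)) = 3.63443e-16 m^2/s
Step 2: L = 2*sqrt(D*t)
t = 5 h = 18000 s
L = 2*sqrt(3.63443e-16 * 18000) = 5.115e-06 m


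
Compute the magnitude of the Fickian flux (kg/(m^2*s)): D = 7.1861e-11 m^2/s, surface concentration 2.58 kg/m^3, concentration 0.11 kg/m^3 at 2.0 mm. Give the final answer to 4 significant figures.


J = -D * (dC/dx) = D * (C1 - C2) / dx
J = 7.1861e-11 * (2.58 - 0.11) / 2e-03
J = 8.875e-08 kg/(m^2*s)


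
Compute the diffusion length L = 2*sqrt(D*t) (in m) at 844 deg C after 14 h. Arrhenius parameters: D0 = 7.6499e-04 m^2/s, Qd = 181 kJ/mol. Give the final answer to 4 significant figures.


Step 1: D = D0 * exp(-Qd/(R*T))
T = 1117.15 K
D = 7.6499e-04 * exp(-181e3 / (8.314 * 1117.15)) = 2.63223e-12 m^2/s
Step 2: L = 2*sqrt(D*t)
t = 14 h = 50400 s
L = 2*sqrt(2.63223e-12 * 50400) = 7.285e-04 m


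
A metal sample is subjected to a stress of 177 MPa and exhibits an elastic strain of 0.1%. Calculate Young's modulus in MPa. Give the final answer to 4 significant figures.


E = sigma / epsilon
epsilon = 0.1% = 1e-03
E = 177 / 1e-03
E = 177000 MPa


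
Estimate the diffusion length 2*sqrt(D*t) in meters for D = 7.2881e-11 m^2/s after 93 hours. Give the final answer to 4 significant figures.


t = 93 hr = 334800 s
Diffusion length = 2*sqrt(D*t)
= 2*sqrt(7.2881e-11 * 334800)
= 9.879e-03 m


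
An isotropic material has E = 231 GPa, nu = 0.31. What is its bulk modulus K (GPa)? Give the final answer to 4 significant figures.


K = E / (3*(1-2*nu))
K = 231 / (3*(1-2*0.31))
K = 202.6 GPa


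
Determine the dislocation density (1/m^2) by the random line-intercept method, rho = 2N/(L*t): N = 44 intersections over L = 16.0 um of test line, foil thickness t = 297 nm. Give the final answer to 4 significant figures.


rho = 2N / (L * t)
L = 16.0 um = 1.6e-05 m, t = 297 nm = 2.97e-07 m
rho = 2 * 44 / (1.6e-05 * 2.97e-07)
rho = 1.852e+13 1/m^2


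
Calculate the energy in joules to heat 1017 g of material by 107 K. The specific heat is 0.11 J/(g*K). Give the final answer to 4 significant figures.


Q = m * cp * dT
Q = 1017 * 0.11 * 107
Q = 11970 J


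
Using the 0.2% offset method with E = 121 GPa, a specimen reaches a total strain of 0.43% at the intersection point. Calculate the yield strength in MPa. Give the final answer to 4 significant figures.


Offset strain = 0.002
Elastic strain at yield = total_strain - offset = 4.3e-03 - 0.002 = 2.3e-03
sigma_y = E * elastic_strain = 121000 * 2.3e-03
sigma_y = 278.3 MPa


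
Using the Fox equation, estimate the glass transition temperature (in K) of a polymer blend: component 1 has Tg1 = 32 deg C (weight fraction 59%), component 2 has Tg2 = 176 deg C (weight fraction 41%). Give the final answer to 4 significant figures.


1/Tg = w1/Tg1 + w2/Tg2 (in Kelvin)
Tg1 = 305.15 K, Tg2 = 449.15 K
1/Tg = 0.59/305.15 + 0.41/449.15
Tg = 351.3 K


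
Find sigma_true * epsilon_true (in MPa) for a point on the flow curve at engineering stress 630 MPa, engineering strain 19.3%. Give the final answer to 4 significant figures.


sigma_true = sigma_eng * (1 + epsilon_eng)
sigma_true = 630 * (1 + 0.193) = 751.59 MPa
epsilon_true = ln(1 + epsilon_eng)
epsilon_true = ln(1 + 0.193) = 0.176471
sigma_true * epsilon_true = 751.59 * 0.176471 = 132.6 MPa


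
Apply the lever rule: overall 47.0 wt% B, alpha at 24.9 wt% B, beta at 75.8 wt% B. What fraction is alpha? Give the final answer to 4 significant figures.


f_alpha = (C_beta - C0) / (C_beta - C_alpha)
f_alpha = (75.8 - 47.0) / (75.8 - 24.9)
f_alpha = 0.5658


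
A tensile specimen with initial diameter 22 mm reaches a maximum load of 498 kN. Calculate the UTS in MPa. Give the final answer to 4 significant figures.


A0 = pi*(d/2)^2 = pi*(22/2)^2 = 380.133 mm^2
UTS = F_max / A0 = 498*1000 / 380.133
UTS = 1310 MPa


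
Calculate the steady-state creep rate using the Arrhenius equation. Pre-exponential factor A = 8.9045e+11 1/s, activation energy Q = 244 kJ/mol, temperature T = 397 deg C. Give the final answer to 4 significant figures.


rate = A * exp(-Q / (R*T))
T = 397 + 273.15 = 670.15 K
rate = 8.9045e+11 * exp(-244e3 / (8.314 * 670.15))
rate = 8.52e-08 1/s


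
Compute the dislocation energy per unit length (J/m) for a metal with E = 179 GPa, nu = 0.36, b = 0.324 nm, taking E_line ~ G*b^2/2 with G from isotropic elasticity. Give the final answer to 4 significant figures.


Step 1: G = E / (2*(1+nu))
G = 179 / (2*(1+0.36)) = 65.8088 GPa = 6.58088e+10 Pa
Step 2: E_line = G*b^2/2
b = 0.324 nm = 3.24e-10 m
E_line = 0.5 * 6.58088e+10 * (3.24e-10)^2 = 3.454e-09 J/m


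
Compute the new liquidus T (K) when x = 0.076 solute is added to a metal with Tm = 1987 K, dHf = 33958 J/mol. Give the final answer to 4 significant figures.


dT = R*Tm^2*x / dHf
dT = 8.314 * 1987^2 * 0.076 / 33958
dT = 73.4645 K
T_new = 1987 - 73.4645 = 1914 K


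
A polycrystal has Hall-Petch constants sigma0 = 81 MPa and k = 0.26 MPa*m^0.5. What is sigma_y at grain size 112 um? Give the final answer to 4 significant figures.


sigma_y = sigma0 + k / sqrt(d)
d = 112 um = 1.12e-04 m
sigma_y = 81 + 0.26 / sqrt(1.12e-04)
sigma_y = 105.6 MPa


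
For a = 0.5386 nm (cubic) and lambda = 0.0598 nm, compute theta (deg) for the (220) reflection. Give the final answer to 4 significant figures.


d = a / sqrt(h^2+k^2+l^2)
d = 0.5386 / sqrt(8) = 0.190424 nm
lambda = 2*d*sin(theta)  =>  sin(theta) = lambda / (2*d)
sin(theta) = 0.0598 / (2 * 0.190424) = 0.157018
theta = 9.034 deg


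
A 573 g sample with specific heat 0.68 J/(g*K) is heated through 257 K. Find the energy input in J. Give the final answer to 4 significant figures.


Q = m * cp * dT
Q = 573 * 0.68 * 257
Q = 100100 J


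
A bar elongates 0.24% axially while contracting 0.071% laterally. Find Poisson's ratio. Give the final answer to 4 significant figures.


nu = -epsilon_lat / epsilon_axial
Lateral strain is contraction (negative), so using magnitudes:
nu = 0.071 / 0.24
nu = 0.2958


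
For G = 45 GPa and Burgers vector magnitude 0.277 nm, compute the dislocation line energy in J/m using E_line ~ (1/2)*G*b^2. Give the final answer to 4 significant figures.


E = G*b^2/2
b = 0.277 nm = 2.77e-10 m
G = 45 GPa = 4.5e+10 Pa
E = 0.5 * 4.5e+10 * (2.77e-10)^2
E = 1.726e-09 J/m


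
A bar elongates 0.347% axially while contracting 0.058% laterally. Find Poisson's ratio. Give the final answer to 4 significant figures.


nu = -epsilon_lat / epsilon_axial
Lateral strain is contraction (negative), so using magnitudes:
nu = 0.058 / 0.347
nu = 0.1671


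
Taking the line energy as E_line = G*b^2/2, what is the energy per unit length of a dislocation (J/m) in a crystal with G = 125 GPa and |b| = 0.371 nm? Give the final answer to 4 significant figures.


E = G*b^2/2
b = 0.371 nm = 3.71e-10 m
G = 125 GPa = 1.25e+11 Pa
E = 0.5 * 1.25e+11 * (3.71e-10)^2
E = 8.603e-09 J/m


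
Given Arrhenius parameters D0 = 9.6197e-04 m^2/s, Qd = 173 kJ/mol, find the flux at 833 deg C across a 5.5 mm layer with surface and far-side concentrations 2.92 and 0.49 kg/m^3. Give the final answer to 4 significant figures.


Step 1: D = D0 * exp(-Qd/(R*T))
T = 833 + 273.15 = 1106.15 K
D = 9.6197e-04 * exp(-173e3 / (8.314 * 1106.15)) = 6.50814e-12 m^2/s
Step 2: J = D * (C1 - C2) / dx
J = 6.50814e-12 * (2.92 - 0.49) / 5.5e-03
J = 2.875e-09 kg/(m^2*s)


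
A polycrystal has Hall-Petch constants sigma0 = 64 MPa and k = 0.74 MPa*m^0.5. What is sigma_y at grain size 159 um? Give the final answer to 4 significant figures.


sigma_y = sigma0 + k / sqrt(d)
d = 159 um = 1.59e-04 m
sigma_y = 64 + 0.74 / sqrt(1.59e-04)
sigma_y = 122.7 MPa


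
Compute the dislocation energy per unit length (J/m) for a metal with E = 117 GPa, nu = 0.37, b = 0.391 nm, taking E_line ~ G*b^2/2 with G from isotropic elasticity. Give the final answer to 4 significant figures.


Step 1: G = E / (2*(1+nu))
G = 117 / (2*(1+0.37)) = 42.7007 GPa = 4.27007e+10 Pa
Step 2: E_line = G*b^2/2
b = 0.391 nm = 3.91e-10 m
E_line = 0.5 * 4.27007e+10 * (3.91e-10)^2 = 3.264e-09 J/m


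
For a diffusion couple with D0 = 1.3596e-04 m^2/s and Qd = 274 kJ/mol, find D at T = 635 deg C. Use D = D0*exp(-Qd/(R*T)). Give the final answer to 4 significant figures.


D = D0 * exp(-Qd / (R*T))
T = 908.15 K
D = 1.3596e-04 * exp(-274e3 / (8.314 * 908.15))
D = 2.361e-20 m^2/s


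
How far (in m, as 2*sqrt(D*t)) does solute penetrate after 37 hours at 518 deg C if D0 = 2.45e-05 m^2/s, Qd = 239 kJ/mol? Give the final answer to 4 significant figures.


Step 1: D = D0 * exp(-Qd/(R*T))
T = 791.15 K
D = 2.45e-05 * exp(-239e3 / (8.314 * 791.15)) = 4.06382e-21 m^2/s
Step 2: L = 2*sqrt(D*t)
t = 37 h = 133200 s
L = 2*sqrt(4.06382e-21 * 133200) = 4.653e-08 m


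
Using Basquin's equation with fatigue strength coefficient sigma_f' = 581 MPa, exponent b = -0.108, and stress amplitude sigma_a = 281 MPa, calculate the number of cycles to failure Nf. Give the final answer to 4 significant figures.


sigma_a = sigma_f' * (2*Nf)^b
2*Nf = (sigma_a / sigma_f')^(1/b)
2*Nf = (281 / 581)^(1/-0.108)
2*Nf = 833.713
Nf = 416.9 cycles


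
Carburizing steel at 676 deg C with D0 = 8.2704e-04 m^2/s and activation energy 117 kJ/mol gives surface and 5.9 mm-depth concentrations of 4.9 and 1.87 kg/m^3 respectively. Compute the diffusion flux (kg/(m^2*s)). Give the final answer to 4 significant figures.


Step 1: D = D0 * exp(-Qd/(R*T))
T = 676 + 273.15 = 949.15 K
D = 8.2704e-04 * exp(-117e3 / (8.314 * 949.15)) = 3.00902e-10 m^2/s
Step 2: J = D * (C1 - C2) / dx
J = 3.00902e-10 * (4.9 - 1.87) / 5.9e-03
J = 1.545e-07 kg/(m^2*s)


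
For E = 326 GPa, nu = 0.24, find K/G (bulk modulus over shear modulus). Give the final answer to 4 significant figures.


G = E / (2*(1+nu))
G = 326 / (2*(1+0.24)) = 131.452 GPa
K = E / (3*(1-2*nu))
K = 326 / (3*(1-2*0.24)) = 208.974 GPa
K/G = 208.974 / 131.452 = 1.59


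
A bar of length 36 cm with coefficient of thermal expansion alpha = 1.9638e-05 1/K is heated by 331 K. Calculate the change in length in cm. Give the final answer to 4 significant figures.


dL = L0 * alpha * dT
dL = 36 * 1.9638e-05 * 331
dL = 0.234 cm


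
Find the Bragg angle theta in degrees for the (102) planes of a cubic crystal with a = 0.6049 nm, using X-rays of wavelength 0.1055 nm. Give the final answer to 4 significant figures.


d = a / sqrt(h^2+k^2+l^2)
d = 0.6049 / sqrt(5) = 0.27052 nm
lambda = 2*d*sin(theta)  =>  sin(theta) = lambda / (2*d)
sin(theta) = 0.1055 / (2 * 0.27052) = 0.194995
theta = 11.24 deg


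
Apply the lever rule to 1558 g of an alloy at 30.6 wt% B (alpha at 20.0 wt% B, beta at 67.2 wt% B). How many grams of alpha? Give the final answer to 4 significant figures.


f_alpha = (C_beta - C0) / (C_beta - C_alpha)
f_alpha = (67.2 - 30.6) / (67.2 - 20.0) = 0.775424
m_alpha = f_alpha * m_total = 0.775424 * 1558 = 1208 g


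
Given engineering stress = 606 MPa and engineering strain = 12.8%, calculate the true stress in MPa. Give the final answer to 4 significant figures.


sigma_true = sigma_eng * (1 + epsilon_eng)
sigma_true = 606 * (1 + 0.128)
sigma_true = 683.6 MPa


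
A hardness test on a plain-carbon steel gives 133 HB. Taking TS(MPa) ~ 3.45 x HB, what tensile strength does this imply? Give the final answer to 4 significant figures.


TS (MPa) = 3.45 * HB
TS = 3.45 * 133
TS = 458.9 MPa


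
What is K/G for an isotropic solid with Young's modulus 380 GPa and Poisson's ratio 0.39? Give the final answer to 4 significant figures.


G = E / (2*(1+nu))
G = 380 / (2*(1+0.39)) = 136.691 GPa
K = E / (3*(1-2*nu))
K = 380 / (3*(1-2*0.39)) = 575.758 GPa
K/G = 575.758 / 136.691 = 4.212


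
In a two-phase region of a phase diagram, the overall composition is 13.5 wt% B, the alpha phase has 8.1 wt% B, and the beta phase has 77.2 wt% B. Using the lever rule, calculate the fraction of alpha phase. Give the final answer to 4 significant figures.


f_alpha = (C_beta - C0) / (C_beta - C_alpha)
f_alpha = (77.2 - 13.5) / (77.2 - 8.1)
f_alpha = 0.9219


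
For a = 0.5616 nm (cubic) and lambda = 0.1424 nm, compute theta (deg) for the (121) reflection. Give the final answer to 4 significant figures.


d = a / sqrt(h^2+k^2+l^2)
d = 0.5616 / sqrt(6) = 0.229272 nm
lambda = 2*d*sin(theta)  =>  sin(theta) = lambda / (2*d)
sin(theta) = 0.1424 / (2 * 0.229272) = 0.310548
theta = 18.09 deg


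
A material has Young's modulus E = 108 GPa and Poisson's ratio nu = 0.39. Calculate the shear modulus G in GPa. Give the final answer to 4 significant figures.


G = E / (2*(1+nu))
G = 108 / (2*(1+0.39))
G = 38.85 GPa


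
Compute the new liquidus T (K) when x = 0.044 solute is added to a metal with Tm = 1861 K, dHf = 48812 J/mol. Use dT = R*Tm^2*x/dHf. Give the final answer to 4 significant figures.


dT = R*Tm^2*x / dHf
dT = 8.314 * 1861^2 * 0.044 / 48812
dT = 25.9555 K
T_new = 1861 - 25.9555 = 1835 K


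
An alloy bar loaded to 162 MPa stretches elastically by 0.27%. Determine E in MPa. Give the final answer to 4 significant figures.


E = sigma / epsilon
epsilon = 0.27% = 2.7e-03
E = 162 / 2.7e-03
E = 60000 MPa


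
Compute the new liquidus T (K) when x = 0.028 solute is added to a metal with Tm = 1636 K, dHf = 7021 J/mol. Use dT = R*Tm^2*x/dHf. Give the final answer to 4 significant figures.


dT = R*Tm^2*x / dHf
dT = 8.314 * 1636^2 * 0.028 / 7021
dT = 88.7433 K
T_new = 1636 - 88.7433 = 1547 K


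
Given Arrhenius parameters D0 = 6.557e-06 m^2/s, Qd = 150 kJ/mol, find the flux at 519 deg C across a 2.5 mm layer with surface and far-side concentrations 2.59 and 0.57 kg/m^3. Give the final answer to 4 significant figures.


Step 1: D = D0 * exp(-Qd/(R*T))
T = 519 + 273.15 = 792.15 K
D = 6.557e-06 * exp(-150e3 / (8.314 * 792.15)) = 8.41971e-16 m^2/s
Step 2: J = D * (C1 - C2) / dx
J = 8.41971e-16 * (2.59 - 0.57) / 2.5e-03
J = 6.803e-13 kg/(m^2*s)


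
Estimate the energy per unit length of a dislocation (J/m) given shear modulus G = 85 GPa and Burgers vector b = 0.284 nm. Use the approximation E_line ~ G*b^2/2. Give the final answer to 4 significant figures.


E = G*b^2/2
b = 0.284 nm = 2.84e-10 m
G = 85 GPa = 8.5e+10 Pa
E = 0.5 * 8.5e+10 * (2.84e-10)^2
E = 3.428e-09 J/m


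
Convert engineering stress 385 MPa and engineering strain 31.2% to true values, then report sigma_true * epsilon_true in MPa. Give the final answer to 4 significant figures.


sigma_true = sigma_eng * (1 + epsilon_eng)
sigma_true = 385 * (1 + 0.312) = 505.12 MPa
epsilon_true = ln(1 + epsilon_eng)
epsilon_true = ln(1 + 0.312) = 0.271553
sigma_true * epsilon_true = 505.12 * 0.271553 = 137.2 MPa


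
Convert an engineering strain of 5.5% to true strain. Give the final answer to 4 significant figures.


epsilon_true = ln(1 + epsilon_eng)
epsilon_true = ln(1 + 0.055)
epsilon_true = 0.05354


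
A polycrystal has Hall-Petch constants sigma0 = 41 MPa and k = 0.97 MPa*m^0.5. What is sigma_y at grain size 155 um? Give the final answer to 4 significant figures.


sigma_y = sigma0 + k / sqrt(d)
d = 155 um = 1.55e-04 m
sigma_y = 41 + 0.97 / sqrt(1.55e-04)
sigma_y = 118.9 MPa


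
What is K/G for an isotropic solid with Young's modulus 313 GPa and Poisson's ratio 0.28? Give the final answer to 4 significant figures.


G = E / (2*(1+nu))
G = 313 / (2*(1+0.28)) = 122.266 GPa
K = E / (3*(1-2*nu))
K = 313 / (3*(1-2*0.28)) = 237.121 GPa
K/G = 237.121 / 122.266 = 1.939


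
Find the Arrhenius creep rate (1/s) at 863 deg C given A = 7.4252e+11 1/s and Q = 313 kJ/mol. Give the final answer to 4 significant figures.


rate = A * exp(-Q / (R*T))
T = 863 + 273.15 = 1136.15 K
rate = 7.4252e+11 * exp(-313e3 / (8.314 * 1136.15))
rate = 3.02e-03 1/s


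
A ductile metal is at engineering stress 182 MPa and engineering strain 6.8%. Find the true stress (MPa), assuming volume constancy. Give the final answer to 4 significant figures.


sigma_true = sigma_eng * (1 + epsilon_eng)
sigma_true = 182 * (1 + 0.068)
sigma_true = 194.4 MPa


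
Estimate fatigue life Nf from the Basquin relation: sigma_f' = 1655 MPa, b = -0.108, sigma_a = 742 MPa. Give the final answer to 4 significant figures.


sigma_a = sigma_f' * (2*Nf)^b
2*Nf = (sigma_a / sigma_f')^(1/b)
2*Nf = (742 / 1655)^(1/-0.108)
2*Nf = 1682.18
Nf = 841.1 cycles


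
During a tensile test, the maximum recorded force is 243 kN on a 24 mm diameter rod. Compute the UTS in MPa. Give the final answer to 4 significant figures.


A0 = pi*(d/2)^2 = pi*(24/2)^2 = 452.389 mm^2
UTS = F_max / A0 = 243*1000 / 452.389
UTS = 537.1 MPa


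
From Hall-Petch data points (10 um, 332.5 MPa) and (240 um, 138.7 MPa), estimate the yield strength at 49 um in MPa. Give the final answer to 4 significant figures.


sigma_y = sigma0 + k / sqrt(d)
1/sqrt(d1) = 1/sqrt(1e-05) = 316.228;  1/sqrt(d2) = 64.5497
k = (sigma1 - sigma2) / (1/sqrt(d1) - 1/sqrt(d2)) = (332.5 - 138.7) / (316.228 - 64.5497) = 0.770031 MPa*m^0.5
sigma0 = sigma1 - k/sqrt(d1) = 332.5 - 0.770031*316.228 = 88.9947 MPa
sigma_y(d3) = 88.9947 + 0.770031 / sqrt(4.9e-05) = 199 MPa


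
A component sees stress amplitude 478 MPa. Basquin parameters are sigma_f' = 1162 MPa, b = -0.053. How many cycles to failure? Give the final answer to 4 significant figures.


sigma_a = sigma_f' * (2*Nf)^b
2*Nf = (sigma_a / sigma_f')^(1/b)
2*Nf = (478 / 1162)^(1/-0.053)
2*Nf = 1.90035e+07
Nf = 9.502e+06 cycles


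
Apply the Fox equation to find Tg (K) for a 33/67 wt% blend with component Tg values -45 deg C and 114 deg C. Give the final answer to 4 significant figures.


1/Tg = w1/Tg1 + w2/Tg2 (in Kelvin)
Tg1 = 228.15 K, Tg2 = 387.15 K
1/Tg = 0.33/228.15 + 0.67/387.15
Tg = 314.8 K


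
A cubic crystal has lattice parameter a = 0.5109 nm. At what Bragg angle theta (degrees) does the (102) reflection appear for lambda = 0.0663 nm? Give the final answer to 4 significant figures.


d = a / sqrt(h^2+k^2+l^2)
d = 0.5109 / sqrt(5) = 0.228481 nm
lambda = 2*d*sin(theta)  =>  sin(theta) = lambda / (2*d)
sin(theta) = 0.0663 / (2 * 0.228481) = 0.145088
theta = 8.342 deg


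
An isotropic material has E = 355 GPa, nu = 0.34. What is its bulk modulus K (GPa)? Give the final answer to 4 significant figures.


K = E / (3*(1-2*nu))
K = 355 / (3*(1-2*0.34))
K = 369.8 GPa


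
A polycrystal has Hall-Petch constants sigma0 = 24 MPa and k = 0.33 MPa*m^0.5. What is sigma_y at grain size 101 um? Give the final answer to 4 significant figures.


sigma_y = sigma0 + k / sqrt(d)
d = 101 um = 1.01e-04 m
sigma_y = 24 + 0.33 / sqrt(1.01e-04)
sigma_y = 56.84 MPa


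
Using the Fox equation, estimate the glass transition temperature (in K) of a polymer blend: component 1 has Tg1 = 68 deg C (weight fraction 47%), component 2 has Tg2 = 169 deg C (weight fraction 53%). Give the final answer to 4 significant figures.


1/Tg = w1/Tg1 + w2/Tg2 (in Kelvin)
Tg1 = 341.15 K, Tg2 = 442.15 K
1/Tg = 0.47/341.15 + 0.53/442.15
Tg = 388.1 K
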